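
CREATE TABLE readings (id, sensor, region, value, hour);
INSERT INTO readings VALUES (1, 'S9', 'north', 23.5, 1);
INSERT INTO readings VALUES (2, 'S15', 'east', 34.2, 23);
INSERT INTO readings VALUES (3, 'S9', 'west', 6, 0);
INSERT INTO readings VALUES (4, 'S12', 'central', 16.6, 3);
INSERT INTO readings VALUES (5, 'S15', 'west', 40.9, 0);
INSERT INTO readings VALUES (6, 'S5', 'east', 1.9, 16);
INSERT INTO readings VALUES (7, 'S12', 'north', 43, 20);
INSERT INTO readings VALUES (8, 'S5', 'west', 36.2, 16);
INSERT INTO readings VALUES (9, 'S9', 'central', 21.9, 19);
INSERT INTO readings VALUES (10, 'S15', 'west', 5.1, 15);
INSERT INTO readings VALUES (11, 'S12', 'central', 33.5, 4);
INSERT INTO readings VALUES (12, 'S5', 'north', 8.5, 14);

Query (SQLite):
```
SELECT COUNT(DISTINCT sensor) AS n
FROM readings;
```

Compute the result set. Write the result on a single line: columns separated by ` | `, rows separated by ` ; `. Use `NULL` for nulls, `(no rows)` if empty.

Count distinct non-NULL sensor values.

4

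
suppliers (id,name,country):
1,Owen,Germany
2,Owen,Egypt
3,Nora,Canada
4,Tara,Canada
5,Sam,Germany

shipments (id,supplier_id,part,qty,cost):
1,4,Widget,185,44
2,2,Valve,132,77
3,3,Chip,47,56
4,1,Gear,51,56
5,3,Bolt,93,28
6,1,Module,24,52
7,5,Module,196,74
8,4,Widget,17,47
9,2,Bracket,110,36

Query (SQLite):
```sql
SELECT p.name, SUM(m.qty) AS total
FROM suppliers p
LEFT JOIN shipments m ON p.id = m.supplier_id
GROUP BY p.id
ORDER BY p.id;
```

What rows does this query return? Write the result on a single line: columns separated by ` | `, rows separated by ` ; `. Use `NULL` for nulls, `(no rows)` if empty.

Owen | 75 ; Owen | 242 ; Nora | 140 ; Tara | 202 ; Sam | 196

LEFT JOIN keeps every suppliers row; unmatched ones get NULL for shipments columns.
Group by suppliers.id and compute SUM(m.qty). SUM over an all-NULL group is NULL.
  1: ids {4, 6} → SUM(m.qty)=75
  2: ids {2, 9} → SUM(m.qty)=242
  3: ids {3, 5} → SUM(m.qty)=140
  4: ids {1, 8} → SUM(m.qty)=202
  5: ids {7} → SUM(m.qty)=196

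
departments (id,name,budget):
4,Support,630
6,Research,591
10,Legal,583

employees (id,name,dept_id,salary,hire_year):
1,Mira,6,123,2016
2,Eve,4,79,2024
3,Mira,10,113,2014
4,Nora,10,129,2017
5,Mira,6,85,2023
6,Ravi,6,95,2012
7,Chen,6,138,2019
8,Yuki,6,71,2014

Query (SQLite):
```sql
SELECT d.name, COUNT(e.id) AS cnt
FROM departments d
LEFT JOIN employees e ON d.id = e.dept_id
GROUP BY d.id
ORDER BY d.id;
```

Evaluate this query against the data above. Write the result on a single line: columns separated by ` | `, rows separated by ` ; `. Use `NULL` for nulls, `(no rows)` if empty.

LEFT JOIN keeps every departments row; unmatched ones get NULL for employees columns.
Group by departments.id and compute COUNT(e.id). COUNT(col) of an all-NULL group is 0.
  4: ids {2} → COUNT(e.id)=1
  6: ids {1, 5, 6, 7, 8} → COUNT(e.id)=5
  10: ids {3, 4} → COUNT(e.id)=2

Support | 1 ; Research | 5 ; Legal | 2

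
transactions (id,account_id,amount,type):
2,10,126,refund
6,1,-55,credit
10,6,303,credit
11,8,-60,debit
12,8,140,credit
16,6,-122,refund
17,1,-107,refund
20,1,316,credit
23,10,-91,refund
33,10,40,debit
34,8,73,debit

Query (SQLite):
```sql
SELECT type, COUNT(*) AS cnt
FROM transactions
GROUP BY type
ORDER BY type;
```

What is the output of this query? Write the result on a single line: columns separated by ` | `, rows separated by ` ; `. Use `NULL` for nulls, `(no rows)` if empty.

credit | 4 ; debit | 3 ; refund | 4

Partition transactions by type; compute COUNT(*) within each group.
  credit: ids {6, 10, 12, 20} → COUNT(*)=4
  debit: ids {11, 33, 34} → COUNT(*)=3
  refund: ids {2, 16, 17, 23} → COUNT(*)=4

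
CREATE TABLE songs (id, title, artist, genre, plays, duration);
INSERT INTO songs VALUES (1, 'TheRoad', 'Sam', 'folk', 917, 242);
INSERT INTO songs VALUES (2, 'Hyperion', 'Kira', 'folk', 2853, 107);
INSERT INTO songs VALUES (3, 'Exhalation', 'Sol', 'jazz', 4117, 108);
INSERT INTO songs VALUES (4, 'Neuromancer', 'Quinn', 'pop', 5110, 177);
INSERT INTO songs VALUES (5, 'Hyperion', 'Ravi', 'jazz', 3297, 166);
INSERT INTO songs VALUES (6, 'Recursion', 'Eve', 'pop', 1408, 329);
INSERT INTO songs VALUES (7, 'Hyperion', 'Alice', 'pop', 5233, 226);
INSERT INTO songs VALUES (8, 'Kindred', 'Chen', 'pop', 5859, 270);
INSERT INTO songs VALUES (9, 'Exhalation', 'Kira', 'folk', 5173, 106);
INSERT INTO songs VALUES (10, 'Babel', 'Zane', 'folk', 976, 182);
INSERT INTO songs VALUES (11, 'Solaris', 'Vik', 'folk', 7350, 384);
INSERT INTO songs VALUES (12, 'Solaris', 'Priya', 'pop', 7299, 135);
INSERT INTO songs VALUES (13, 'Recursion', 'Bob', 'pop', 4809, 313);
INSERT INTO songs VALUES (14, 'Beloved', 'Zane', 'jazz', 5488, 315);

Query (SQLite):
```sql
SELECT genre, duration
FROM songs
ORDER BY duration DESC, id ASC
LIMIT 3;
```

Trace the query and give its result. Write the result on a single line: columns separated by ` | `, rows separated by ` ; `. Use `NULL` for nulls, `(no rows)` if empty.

folk | 384 ; pop | 329 ; jazz | 315

Sort by duration desc, tiebreak id asc: (384, id=11), (329, id=6), (315, id=14), (313, id=13), (270, id=8), (242, id=1) …. Take first 3.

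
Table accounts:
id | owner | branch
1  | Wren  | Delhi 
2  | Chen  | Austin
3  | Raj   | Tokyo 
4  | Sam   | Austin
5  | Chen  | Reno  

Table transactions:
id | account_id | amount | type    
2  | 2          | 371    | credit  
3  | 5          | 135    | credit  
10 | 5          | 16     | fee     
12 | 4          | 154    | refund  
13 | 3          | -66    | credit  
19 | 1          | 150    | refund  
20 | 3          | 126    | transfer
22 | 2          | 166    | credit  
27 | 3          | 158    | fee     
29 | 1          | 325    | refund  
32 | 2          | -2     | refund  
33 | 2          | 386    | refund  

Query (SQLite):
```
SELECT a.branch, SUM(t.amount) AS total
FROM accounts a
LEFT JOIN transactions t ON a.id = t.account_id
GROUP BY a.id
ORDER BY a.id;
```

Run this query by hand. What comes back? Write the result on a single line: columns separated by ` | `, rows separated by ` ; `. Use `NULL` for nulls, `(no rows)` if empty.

LEFT JOIN keeps every accounts row; unmatched ones get NULL for transactions columns.
Group by accounts.id and compute SUM(t.amount). SUM over an all-NULL group is NULL.
  1: ids {19, 29} → SUM(t.amount)=475
  2: ids {2, 22, 32, 33} → SUM(t.amount)=921
  3: ids {13, 20, 27} → SUM(t.amount)=218
  4: ids {12} → SUM(t.amount)=154
  5: ids {3, 10} → SUM(t.amount)=151

Delhi | 475 ; Austin | 921 ; Tokyo | 218 ; Austin | 154 ; Reno | 151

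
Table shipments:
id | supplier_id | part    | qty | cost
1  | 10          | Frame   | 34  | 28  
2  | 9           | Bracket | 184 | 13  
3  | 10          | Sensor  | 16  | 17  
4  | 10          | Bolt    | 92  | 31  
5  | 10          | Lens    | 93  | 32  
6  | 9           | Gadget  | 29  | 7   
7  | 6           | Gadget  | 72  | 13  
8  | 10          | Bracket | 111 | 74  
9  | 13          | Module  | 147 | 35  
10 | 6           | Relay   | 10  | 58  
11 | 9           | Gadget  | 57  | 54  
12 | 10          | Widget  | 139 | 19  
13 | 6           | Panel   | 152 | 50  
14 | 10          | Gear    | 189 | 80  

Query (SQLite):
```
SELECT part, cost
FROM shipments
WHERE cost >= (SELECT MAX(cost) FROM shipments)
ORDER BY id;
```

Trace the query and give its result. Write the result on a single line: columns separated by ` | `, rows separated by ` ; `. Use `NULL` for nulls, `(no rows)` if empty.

Scalar subquery: MAX(cost) over all shipments rows = 80.
Keep rows where cost >= that value.

Gear | 80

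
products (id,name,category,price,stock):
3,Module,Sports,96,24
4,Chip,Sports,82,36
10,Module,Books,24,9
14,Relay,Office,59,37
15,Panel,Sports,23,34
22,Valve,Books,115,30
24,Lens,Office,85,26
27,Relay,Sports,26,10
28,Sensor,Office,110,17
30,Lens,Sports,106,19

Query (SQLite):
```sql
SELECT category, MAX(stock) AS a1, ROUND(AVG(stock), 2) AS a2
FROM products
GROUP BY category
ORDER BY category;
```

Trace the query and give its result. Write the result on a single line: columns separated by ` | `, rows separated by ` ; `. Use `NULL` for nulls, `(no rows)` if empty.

Books | 30 | 19.5 ; Office | 37 | 26.67 ; Sports | 36 | 24.6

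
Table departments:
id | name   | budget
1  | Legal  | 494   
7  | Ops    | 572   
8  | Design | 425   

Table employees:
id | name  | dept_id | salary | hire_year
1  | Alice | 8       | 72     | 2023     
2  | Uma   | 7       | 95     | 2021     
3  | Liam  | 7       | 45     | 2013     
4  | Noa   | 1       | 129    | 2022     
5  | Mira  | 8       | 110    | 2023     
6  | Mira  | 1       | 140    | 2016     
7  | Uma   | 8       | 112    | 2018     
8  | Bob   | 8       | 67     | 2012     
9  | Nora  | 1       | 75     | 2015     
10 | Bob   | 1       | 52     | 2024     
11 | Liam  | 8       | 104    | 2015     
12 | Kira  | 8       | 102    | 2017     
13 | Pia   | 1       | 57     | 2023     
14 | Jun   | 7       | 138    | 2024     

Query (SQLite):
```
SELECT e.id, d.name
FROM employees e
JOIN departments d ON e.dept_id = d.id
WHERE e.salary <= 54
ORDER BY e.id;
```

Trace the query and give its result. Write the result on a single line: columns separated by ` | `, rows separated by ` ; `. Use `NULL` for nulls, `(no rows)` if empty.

Each employees row matches the departments row where dept_id = departments.id.
Then keep rows with e.salary <= 54.

3 | Ops ; 10 | Legal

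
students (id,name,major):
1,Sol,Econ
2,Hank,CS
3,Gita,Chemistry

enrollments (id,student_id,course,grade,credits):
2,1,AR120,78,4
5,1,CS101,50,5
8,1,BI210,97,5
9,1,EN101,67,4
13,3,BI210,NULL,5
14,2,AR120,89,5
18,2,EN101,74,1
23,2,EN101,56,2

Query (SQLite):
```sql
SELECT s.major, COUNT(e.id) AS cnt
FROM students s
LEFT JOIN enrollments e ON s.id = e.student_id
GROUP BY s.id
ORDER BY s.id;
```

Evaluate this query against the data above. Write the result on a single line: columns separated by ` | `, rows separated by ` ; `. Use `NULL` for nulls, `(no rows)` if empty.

Econ | 4 ; CS | 3 ; Chemistry | 1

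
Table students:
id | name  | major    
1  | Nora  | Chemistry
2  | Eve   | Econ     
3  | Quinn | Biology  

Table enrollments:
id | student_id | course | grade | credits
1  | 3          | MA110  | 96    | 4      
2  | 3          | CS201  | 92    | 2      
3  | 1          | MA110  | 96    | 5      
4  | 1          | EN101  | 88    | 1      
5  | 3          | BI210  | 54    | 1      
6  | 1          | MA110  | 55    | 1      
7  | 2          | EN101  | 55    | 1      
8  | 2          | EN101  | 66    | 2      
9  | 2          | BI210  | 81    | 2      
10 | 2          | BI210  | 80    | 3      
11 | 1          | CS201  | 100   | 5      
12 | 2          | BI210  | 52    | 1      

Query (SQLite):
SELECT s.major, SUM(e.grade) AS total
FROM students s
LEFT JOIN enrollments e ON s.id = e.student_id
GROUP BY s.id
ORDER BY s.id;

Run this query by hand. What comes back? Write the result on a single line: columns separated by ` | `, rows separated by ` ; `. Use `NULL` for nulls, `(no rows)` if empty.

Chemistry | 339 ; Econ | 334 ; Biology | 242

LEFT JOIN keeps every students row; unmatched ones get NULL for enrollments columns.
Group by students.id and compute SUM(e.grade). SUM over an all-NULL group is NULL.
  1: ids {3, 4, 6, 11} → SUM(e.grade)=339
  2: ids {7, 8, 9, 10, 12} → SUM(e.grade)=334
  3: ids {1, 2, 5} → SUM(e.grade)=242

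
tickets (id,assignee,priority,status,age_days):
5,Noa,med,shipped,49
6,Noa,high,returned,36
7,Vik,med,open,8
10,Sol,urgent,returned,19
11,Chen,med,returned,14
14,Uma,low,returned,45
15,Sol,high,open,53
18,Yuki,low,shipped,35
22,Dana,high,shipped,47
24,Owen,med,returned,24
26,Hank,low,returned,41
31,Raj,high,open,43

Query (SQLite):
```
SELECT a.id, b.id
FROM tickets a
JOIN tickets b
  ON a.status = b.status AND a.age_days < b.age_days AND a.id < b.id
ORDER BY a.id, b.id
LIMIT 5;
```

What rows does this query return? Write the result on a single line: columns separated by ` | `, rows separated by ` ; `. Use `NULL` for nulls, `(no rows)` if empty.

6 | 14 ; 6 | 26 ; 7 | 15 ; 7 | 31 ; 10 | 14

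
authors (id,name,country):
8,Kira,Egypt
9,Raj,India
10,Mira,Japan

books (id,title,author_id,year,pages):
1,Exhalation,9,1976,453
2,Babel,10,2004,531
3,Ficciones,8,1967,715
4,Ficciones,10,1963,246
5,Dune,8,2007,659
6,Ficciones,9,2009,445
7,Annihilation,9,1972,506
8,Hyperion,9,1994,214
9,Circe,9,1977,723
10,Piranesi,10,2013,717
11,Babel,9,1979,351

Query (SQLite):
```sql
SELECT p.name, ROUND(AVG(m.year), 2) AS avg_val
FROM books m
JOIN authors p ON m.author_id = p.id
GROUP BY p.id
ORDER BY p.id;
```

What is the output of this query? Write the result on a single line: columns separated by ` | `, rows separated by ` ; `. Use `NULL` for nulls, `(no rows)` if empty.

Join each books row to its authors via author_id.
Group joined rows by authors.id; compute ROUND(AVG(m.year), 2) per group.
  8: ids {3, 5} → ROUND(AVG(m.year), 2)=1987
  9: ids {1, 6, 7, 8, 9, 11} → ROUND(AVG(m.year), 2)=1984.5
  10: ids {2, 4, 10} → ROUND(AVG(m.year), 2)=1993.33

Kira | 1987 ; Raj | 1984.5 ; Mira | 1993.33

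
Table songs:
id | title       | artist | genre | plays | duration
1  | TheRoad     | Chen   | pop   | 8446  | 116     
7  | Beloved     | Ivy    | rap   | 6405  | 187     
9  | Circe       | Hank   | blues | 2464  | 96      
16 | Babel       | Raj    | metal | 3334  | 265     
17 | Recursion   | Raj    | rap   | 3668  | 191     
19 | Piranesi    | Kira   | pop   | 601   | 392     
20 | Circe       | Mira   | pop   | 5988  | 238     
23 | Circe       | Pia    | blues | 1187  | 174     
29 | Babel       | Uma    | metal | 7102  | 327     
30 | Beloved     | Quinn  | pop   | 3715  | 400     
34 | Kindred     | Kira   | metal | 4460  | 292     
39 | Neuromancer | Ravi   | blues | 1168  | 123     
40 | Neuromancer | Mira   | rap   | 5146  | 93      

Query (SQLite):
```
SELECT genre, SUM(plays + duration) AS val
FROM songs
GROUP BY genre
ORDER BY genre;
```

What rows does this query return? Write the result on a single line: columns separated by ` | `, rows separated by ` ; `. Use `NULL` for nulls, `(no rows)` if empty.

blues | 5212 ; metal | 15780 ; pop | 19896 ; rap | 15690

For each row compute plays + duration.
Group by genre; take SUM of the expression per group.
  blues: ids {9, 23, 39} → SUM(plays + duration)=5212
  metal: ids {16, 29, 34} → SUM(plays + duration)=15780
  pop: ids {1, 19, 20, 30} → SUM(plays + duration)=19896
  rap: ids {7, 17, 40} → SUM(plays + duration)=15690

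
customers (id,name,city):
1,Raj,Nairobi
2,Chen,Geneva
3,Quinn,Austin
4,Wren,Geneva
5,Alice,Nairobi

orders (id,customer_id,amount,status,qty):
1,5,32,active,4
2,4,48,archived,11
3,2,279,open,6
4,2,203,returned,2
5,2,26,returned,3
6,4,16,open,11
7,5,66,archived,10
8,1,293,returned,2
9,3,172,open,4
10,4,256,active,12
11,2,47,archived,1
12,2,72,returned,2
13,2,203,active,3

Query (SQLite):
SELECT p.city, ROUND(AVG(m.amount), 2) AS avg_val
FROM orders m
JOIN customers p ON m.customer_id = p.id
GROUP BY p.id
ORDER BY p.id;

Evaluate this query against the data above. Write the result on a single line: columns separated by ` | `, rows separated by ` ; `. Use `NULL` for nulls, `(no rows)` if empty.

Join each orders row to its customers via customer_id.
Group joined rows by customers.id; compute ROUND(AVG(m.amount), 2) per group.
  1: ids {8} → ROUND(AVG(m.amount), 2)=293
  2: ids {3, 4, 5, 11, 12, 13} → ROUND(AVG(m.amount), 2)=138.33
  3: ids {9} → ROUND(AVG(m.amount), 2)=172
  4: ids {2, 6, 10} → ROUND(AVG(m.amount), 2)=106.67
  5: ids {1, 7} → ROUND(AVG(m.amount), 2)=49

Nairobi | 293 ; Geneva | 138.33 ; Austin | 172 ; Geneva | 106.67 ; Nairobi | 49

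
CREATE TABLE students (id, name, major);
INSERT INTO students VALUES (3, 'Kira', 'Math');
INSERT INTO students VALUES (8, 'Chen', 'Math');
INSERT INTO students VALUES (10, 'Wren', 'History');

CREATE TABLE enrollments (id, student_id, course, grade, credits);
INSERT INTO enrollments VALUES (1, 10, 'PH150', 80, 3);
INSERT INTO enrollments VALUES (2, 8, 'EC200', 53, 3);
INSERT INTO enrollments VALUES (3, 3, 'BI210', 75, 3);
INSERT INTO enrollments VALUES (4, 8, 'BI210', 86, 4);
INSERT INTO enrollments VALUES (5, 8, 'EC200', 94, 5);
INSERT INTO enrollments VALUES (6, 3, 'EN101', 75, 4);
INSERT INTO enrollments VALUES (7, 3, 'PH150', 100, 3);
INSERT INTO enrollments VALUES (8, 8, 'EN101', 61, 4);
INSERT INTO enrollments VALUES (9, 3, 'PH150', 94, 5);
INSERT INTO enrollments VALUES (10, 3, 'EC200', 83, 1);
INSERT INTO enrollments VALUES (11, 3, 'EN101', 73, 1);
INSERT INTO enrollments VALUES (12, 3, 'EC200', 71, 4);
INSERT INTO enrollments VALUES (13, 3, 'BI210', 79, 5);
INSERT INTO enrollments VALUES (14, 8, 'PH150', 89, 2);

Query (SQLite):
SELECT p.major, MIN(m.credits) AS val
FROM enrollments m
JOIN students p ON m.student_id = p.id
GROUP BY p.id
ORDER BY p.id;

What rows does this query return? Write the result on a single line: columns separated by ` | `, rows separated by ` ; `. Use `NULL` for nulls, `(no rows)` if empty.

Math | 1 ; Math | 2 ; History | 3

Join each enrollments row to its students via student_id.
Group joined rows by students.id; compute MIN(m.credits) per group.
  3: ids {3, 6, 7, 9, 10, 11, 12, 13} → MIN(m.credits)=1
  8: ids {2, 4, 5, 8, 14} → MIN(m.credits)=2
  10: ids {1} → MIN(m.credits)=3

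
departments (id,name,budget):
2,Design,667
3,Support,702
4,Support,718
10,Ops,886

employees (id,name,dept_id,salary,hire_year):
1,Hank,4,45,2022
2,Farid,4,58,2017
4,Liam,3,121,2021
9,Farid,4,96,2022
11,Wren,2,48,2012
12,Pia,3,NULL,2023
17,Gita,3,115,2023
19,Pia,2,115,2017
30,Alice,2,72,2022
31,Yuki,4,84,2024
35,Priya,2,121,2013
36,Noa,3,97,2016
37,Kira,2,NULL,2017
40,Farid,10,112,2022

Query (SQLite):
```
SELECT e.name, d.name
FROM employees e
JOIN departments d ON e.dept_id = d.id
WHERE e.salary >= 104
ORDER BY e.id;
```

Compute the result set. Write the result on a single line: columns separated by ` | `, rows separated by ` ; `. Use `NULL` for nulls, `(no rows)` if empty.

Each employees row matches the departments row where dept_id = departments.id.
Then keep rows with e.salary >= 104.

Liam | Support ; Gita | Support ; Pia | Design ; Priya | Design ; Farid | Ops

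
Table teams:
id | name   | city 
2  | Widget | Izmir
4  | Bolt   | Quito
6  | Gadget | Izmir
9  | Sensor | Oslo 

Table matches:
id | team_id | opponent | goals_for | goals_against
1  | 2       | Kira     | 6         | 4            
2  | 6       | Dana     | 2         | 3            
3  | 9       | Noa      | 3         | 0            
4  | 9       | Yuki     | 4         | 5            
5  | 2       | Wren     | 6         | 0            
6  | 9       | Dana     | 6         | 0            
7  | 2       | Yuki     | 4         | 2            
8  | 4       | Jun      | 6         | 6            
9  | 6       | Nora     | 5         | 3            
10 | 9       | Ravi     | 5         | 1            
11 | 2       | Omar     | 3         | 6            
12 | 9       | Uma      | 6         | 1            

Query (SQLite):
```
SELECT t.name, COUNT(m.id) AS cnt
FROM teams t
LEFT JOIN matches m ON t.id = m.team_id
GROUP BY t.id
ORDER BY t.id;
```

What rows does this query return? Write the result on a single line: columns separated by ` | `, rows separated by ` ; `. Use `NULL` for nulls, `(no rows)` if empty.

LEFT JOIN keeps every teams row; unmatched ones get NULL for matches columns.
Group by teams.id and compute COUNT(m.id). COUNT(col) of an all-NULL group is 0.
  2: ids {1, 5, 7, 11} → COUNT(m.id)=4
  4: ids {8} → COUNT(m.id)=1
  6: ids {2, 9} → COUNT(m.id)=2
  9: ids {3, 4, 6, 10, 12} → COUNT(m.id)=5

Widget | 4 ; Bolt | 1 ; Gadget | 2 ; Sensor | 5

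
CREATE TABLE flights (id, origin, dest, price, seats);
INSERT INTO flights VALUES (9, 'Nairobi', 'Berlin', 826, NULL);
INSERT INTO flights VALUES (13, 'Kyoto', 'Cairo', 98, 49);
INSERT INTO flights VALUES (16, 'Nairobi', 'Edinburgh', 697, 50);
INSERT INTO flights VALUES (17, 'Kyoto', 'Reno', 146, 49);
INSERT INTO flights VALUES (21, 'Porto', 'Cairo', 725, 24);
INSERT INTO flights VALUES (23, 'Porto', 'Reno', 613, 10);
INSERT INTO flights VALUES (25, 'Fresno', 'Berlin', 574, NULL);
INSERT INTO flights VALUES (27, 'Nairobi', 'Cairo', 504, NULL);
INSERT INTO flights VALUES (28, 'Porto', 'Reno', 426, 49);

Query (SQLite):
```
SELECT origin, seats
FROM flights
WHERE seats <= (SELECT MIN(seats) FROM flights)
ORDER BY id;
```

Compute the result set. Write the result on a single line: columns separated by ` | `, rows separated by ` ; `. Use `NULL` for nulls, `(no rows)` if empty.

Porto | 10

Scalar subquery: MIN(seats) over all flights rows = 10.
Keep rows where seats <= that value.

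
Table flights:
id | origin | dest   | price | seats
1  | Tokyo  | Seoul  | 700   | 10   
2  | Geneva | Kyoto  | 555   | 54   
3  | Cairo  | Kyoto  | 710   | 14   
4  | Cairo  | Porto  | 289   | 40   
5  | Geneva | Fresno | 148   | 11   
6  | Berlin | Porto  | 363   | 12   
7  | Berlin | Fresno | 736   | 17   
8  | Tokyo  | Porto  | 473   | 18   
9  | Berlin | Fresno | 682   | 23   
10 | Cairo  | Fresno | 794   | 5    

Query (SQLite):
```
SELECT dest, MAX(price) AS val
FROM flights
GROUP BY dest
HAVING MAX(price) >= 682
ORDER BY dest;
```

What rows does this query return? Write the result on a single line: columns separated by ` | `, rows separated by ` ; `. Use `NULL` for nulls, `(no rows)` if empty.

Partition flights by dest; compute MAX(price) within each group.
HAVING: keep groups where MAX(price) >= 682.
  Fresno: ids {5, 7, 9, 10} → MAX(price)=794
  Kyoto: ids {2, 3} → MAX(price)=710
  Porto: ids {4, 6, 8} → MAX(price)=473
  Seoul: ids {1} → MAX(price)=700

Fresno | 794 ; Kyoto | 710 ; Seoul | 700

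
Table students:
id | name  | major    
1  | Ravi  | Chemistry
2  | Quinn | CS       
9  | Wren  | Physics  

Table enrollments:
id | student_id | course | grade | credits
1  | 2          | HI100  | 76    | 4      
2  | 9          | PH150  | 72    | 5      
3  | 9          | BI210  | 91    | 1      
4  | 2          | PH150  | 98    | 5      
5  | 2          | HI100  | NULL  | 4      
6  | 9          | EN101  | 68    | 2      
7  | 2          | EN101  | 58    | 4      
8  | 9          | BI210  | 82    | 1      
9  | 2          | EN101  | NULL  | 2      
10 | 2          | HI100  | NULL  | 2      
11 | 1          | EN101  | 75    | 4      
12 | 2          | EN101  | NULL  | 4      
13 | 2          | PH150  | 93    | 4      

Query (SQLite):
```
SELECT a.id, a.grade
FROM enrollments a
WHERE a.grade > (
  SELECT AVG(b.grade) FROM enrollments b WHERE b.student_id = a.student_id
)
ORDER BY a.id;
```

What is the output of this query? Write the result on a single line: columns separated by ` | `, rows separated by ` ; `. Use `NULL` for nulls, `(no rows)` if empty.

For each enrollments row a, compute AVG(grade) over rows sharing a.student_id.
Keep row a if a.grade > that per-group AVG.
  student_id=1: AVG(grade) = 75.0
  student_id=2: AVG(grade) = 81.25
  student_id=9: AVG(grade) = 78.25

3 | 91 ; 4 | 98 ; 8 | 82 ; 13 | 93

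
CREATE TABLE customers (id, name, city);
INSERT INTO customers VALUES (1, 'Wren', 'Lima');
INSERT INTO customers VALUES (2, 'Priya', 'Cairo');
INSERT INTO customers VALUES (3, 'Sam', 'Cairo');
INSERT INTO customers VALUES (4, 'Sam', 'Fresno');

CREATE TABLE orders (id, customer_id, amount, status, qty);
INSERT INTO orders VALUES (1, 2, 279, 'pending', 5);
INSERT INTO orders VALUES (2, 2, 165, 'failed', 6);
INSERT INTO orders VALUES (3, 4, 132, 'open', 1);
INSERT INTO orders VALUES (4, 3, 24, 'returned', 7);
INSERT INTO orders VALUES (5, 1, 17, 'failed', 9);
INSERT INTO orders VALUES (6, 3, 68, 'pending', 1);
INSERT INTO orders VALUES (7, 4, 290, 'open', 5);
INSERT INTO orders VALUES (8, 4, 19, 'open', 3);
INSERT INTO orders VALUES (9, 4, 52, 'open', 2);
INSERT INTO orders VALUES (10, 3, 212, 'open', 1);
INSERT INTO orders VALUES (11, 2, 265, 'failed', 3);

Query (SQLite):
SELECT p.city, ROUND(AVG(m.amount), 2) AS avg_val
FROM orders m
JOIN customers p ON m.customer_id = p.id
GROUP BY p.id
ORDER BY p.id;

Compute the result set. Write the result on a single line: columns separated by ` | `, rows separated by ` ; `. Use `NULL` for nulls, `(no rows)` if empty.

Join each orders row to its customers via customer_id.
Group joined rows by customers.id; compute ROUND(AVG(m.amount), 2) per group.
  1: ids {5} → ROUND(AVG(m.amount), 2)=17
  2: ids {1, 2, 11} → ROUND(AVG(m.amount), 2)=236.33
  3: ids {4, 6, 10} → ROUND(AVG(m.amount), 2)=101.33
  4: ids {3, 7, 8, 9} → ROUND(AVG(m.amount), 2)=123.25

Lima | 17 ; Cairo | 236.33 ; Cairo | 101.33 ; Fresno | 123.25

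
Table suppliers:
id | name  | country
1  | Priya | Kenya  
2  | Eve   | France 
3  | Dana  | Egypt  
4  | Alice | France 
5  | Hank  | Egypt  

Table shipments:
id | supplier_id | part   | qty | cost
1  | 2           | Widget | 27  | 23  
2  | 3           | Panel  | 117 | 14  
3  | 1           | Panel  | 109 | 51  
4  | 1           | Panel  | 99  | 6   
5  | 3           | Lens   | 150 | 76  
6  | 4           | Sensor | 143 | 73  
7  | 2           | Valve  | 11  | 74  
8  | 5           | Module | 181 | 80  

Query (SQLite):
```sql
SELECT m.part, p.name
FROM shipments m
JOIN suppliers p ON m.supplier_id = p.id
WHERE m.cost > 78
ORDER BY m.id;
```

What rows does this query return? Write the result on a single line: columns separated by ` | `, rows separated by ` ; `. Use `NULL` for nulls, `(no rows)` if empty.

Module | Hank

Each shipments row matches the suppliers row where supplier_id = suppliers.id.
Then keep rows with m.cost > 78.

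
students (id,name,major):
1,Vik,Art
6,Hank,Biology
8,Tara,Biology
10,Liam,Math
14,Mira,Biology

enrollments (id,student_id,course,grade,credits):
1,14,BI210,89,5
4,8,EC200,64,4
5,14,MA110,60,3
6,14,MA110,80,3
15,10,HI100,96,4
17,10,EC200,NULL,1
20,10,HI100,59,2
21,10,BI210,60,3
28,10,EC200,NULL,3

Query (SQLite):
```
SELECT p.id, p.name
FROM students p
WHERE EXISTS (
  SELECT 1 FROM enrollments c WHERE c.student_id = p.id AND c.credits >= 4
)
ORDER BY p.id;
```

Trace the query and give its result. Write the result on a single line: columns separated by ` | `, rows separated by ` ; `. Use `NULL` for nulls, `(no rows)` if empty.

For each students row, check whether any enrollments with matching student_id has credits >= 4.
Keep rows where that is true.

8 | Tara ; 10 | Liam ; 14 | Mira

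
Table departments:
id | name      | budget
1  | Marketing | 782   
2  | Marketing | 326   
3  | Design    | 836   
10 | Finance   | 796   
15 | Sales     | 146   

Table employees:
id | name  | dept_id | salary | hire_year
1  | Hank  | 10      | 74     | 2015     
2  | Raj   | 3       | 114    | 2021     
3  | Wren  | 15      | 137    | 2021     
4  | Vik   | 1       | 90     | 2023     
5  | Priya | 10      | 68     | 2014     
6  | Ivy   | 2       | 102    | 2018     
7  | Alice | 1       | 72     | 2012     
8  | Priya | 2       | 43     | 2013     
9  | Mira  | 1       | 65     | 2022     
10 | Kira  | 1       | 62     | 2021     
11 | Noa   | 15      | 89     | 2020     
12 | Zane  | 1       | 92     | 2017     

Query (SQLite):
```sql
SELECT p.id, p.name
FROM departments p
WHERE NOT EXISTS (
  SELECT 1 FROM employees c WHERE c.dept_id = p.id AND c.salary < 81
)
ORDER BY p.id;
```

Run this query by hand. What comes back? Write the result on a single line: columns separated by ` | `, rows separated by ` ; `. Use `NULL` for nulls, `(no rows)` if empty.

3 | Design ; 15 | Sales

For each departments row, check whether any employees with matching dept_id has salary < 81.
Keep rows where that is false.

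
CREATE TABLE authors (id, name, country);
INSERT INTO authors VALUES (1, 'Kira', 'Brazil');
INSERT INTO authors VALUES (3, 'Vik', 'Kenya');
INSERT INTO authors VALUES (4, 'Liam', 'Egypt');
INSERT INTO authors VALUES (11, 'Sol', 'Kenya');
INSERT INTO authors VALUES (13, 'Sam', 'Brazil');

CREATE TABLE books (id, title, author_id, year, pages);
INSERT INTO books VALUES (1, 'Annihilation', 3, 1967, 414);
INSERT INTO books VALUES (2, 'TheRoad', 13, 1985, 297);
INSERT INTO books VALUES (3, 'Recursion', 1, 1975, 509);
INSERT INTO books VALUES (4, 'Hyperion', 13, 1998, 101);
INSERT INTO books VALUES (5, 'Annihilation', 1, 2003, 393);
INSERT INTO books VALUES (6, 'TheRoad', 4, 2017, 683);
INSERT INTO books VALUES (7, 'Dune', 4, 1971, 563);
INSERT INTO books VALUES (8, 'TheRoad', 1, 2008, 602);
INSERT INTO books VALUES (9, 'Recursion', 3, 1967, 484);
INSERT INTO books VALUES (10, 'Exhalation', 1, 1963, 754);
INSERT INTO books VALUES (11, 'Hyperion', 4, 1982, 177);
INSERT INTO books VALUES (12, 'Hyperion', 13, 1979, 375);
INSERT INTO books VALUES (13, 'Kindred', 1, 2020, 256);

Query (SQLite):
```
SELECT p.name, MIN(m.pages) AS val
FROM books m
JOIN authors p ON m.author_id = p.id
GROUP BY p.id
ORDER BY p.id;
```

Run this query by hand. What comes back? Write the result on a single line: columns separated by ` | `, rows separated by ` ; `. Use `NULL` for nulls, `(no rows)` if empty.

Join each books row to its authors via author_id.
Group joined rows by authors.id; compute MIN(m.pages) per group.
  1: ids {3, 5, 8, 10, 13} → MIN(m.pages)=256
  3: ids {1, 9} → MIN(m.pages)=414
  4: ids {6, 7, 11} → MIN(m.pages)=177
  13: ids {2, 4, 12} → MIN(m.pages)=101

Kira | 256 ; Vik | 414 ; Liam | 177 ; Sam | 101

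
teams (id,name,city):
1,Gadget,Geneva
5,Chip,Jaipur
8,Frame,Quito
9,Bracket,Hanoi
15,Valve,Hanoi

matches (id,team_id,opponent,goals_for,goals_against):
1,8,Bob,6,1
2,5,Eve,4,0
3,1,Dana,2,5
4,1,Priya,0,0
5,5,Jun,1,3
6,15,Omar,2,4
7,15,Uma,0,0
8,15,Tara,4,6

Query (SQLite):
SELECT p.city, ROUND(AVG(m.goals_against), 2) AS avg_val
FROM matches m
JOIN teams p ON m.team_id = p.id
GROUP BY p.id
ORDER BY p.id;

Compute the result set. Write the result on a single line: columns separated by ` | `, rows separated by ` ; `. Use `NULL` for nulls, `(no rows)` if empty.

Geneva | 2.5 ; Jaipur | 1.5 ; Quito | 1 ; Hanoi | 3.33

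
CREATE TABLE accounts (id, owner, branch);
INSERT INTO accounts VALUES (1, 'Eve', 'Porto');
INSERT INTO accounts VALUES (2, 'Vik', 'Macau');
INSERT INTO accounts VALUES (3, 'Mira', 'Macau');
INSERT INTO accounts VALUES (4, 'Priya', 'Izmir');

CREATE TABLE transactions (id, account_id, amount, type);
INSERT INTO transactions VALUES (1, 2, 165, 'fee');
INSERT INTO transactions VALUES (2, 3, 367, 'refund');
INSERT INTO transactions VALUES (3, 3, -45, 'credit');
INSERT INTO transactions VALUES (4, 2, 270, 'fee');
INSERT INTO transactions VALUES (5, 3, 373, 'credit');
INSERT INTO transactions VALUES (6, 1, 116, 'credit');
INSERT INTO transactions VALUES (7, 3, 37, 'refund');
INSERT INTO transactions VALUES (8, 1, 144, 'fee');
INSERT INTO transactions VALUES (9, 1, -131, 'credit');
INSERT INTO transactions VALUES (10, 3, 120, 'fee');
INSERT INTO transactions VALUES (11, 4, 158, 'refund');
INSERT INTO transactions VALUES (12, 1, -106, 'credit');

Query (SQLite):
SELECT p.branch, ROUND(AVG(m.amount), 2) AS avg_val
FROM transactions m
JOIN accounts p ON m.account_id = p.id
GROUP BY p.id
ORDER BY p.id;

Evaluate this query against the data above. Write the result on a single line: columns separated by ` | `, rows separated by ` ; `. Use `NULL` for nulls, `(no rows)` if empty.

Join each transactions row to its accounts via account_id.
Group joined rows by accounts.id; compute ROUND(AVG(m.amount), 2) per group.
  1: ids {6, 8, 9, 12} → ROUND(AVG(m.amount), 2)=5.75
  2: ids {1, 4} → ROUND(AVG(m.amount), 2)=217.5
  3: ids {2, 3, 5, 7, 10} → ROUND(AVG(m.amount), 2)=170.4
  4: ids {11} → ROUND(AVG(m.amount), 2)=158

Porto | 5.75 ; Macau | 217.5 ; Macau | 170.4 ; Izmir | 158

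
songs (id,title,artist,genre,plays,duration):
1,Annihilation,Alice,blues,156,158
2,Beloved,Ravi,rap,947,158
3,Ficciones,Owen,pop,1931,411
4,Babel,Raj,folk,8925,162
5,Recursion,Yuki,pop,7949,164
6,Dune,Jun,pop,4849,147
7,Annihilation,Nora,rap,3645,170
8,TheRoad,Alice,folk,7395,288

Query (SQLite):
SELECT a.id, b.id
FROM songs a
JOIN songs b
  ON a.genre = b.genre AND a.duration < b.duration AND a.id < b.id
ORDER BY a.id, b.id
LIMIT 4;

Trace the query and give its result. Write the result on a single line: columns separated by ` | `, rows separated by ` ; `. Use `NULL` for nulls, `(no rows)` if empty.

2 | 7 ; 4 | 8

Pairs (a,b) with same genre, a.duration < b.duration, a.id < b.id.
genre groups: blues:{1} folk:{4,8} pop:{3,5,6} rap:{2,7}
Ordered by (a.id, b.id); first 4.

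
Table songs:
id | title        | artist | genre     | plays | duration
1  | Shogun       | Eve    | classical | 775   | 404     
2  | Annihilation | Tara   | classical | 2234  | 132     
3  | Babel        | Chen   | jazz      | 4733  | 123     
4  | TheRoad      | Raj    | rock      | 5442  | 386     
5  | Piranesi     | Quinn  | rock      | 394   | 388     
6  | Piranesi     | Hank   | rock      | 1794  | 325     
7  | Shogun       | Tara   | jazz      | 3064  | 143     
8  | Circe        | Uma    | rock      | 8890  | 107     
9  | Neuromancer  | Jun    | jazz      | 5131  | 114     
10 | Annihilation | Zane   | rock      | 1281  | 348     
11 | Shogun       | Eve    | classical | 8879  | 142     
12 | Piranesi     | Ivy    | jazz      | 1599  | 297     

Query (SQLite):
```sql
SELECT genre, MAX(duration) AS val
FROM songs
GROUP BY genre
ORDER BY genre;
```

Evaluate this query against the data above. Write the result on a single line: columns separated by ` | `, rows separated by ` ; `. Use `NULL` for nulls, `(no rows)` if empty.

classical | 404 ; jazz | 297 ; rock | 388

Partition songs by genre; compute MAX(duration) within each group.
  classical: ids {1, 2, 11} → MAX(duration)=404
  jazz: ids {3, 7, 9, 12} → MAX(duration)=297
  rock: ids {4, 5, 6, 8, 10} → MAX(duration)=388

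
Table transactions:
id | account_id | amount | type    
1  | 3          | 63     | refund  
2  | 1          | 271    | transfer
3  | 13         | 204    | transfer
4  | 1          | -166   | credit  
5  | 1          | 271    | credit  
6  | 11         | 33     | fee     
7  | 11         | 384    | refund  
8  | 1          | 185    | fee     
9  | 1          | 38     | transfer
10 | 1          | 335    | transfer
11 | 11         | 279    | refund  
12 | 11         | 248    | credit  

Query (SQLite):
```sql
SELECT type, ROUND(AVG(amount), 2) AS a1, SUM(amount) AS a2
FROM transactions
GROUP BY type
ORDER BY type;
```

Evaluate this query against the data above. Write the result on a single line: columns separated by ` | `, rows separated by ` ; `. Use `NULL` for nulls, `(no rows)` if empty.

Group transactions by type.
Per group compute: ROUND(AVG(amount), 2), SUM(amount).
  credit: ids {4, 5, 12} → ROUND(AVG(amount), 2)=117.67, SUM(amount)=353
  fee: ids {6, 8} → ROUND(AVG(amount), 2)=109, SUM(amount)=218
  refund: ids {1, 7, 11} → ROUND(AVG(amount), 2)=242, SUM(amount)=726
  transfer: ids {2, 3, 9, 10} → ROUND(AVG(amount), 2)=212, SUM(amount)=848

credit | 117.67 | 353 ; fee | 109 | 218 ; refund | 242 | 726 ; transfer | 212 | 848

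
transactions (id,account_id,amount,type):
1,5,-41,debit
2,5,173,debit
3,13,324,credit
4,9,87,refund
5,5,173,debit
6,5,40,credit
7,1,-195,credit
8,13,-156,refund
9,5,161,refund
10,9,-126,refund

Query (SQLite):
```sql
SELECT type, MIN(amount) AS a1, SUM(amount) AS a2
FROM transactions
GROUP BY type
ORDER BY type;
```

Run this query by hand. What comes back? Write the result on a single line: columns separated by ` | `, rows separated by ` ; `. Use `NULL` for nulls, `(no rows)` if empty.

Group transactions by type.
Per group compute: MIN(amount), SUM(amount).
  credit: ids {3, 6, 7} → MIN(amount)=-195, SUM(amount)=169
  debit: ids {1, 2, 5} → MIN(amount)=-41, SUM(amount)=305
  refund: ids {4, 8, 9, 10} → MIN(amount)=-156, SUM(amount)=-34

credit | -195 | 169 ; debit | -41 | 305 ; refund | -156 | -34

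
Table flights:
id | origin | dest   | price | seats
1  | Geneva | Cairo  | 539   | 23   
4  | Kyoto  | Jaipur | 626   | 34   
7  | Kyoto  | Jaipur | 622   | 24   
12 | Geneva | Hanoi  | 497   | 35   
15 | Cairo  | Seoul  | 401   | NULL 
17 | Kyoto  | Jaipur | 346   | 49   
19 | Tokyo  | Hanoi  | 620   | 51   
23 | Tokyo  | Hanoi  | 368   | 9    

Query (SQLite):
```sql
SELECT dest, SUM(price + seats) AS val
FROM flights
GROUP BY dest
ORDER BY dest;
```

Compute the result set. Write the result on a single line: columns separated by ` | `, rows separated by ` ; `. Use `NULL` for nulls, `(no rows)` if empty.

Cairo | 562 ; Hanoi | 1580 ; Jaipur | 1701 ; Seoul | NULL

For each row compute price + seats.
Group by dest; take SUM of the expression per group.
  Cairo: ids {1} → SUM(price + seats)=562
  Hanoi: ids {12, 19, 23} → SUM(price + seats)=1580
  Jaipur: ids {4, 7, 17} → SUM(price + seats)=1701
  Seoul: ids {15} → SUM(price + seats)=NULL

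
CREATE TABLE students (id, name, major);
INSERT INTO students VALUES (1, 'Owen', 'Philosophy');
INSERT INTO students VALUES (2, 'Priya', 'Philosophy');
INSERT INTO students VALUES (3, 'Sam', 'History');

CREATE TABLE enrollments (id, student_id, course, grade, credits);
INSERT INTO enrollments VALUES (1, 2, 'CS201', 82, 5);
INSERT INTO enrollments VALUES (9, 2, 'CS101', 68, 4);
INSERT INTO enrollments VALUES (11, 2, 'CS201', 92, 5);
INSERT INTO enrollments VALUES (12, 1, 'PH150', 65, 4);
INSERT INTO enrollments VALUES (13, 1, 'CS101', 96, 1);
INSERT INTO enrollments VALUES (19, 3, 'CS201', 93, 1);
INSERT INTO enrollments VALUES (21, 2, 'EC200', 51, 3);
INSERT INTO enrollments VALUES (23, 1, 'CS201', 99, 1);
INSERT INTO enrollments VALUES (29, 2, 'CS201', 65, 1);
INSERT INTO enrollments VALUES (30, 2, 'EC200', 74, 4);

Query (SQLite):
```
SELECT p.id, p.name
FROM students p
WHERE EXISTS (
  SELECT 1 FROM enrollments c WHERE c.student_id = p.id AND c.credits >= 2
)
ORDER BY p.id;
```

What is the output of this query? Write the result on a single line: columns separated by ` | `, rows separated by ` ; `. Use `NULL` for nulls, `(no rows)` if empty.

For each students row, check whether any enrollments with matching student_id has credits >= 2.
Keep rows where that is true.

1 | Owen ; 2 | Priya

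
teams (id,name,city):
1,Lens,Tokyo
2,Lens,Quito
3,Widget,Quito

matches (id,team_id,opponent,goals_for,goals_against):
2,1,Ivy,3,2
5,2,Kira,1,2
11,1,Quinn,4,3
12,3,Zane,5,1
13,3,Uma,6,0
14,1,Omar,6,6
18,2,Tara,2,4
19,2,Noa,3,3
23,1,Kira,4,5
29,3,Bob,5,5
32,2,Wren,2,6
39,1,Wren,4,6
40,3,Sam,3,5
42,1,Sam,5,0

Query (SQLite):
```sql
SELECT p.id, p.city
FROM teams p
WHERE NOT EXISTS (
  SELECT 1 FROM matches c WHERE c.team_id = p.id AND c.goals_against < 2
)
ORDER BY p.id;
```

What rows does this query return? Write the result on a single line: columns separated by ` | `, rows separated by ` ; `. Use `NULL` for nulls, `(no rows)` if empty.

For each teams row, check whether any matches with matching team_id has goals_against < 2.
Keep rows where that is false.

2 | Quito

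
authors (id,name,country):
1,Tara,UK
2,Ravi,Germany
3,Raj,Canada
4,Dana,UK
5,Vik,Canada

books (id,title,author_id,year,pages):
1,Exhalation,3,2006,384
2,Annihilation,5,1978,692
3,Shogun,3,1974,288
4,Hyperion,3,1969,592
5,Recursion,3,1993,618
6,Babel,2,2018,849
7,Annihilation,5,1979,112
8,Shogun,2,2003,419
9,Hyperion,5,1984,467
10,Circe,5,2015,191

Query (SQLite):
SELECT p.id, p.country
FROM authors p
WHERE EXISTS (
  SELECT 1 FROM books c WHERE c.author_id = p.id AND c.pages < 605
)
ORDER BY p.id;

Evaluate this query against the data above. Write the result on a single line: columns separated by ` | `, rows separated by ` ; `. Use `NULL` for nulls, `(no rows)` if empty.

For each authors row, check whether any books with matching author_id has pages < 605.
Keep rows where that is true.

2 | Germany ; 3 | Canada ; 5 | Canada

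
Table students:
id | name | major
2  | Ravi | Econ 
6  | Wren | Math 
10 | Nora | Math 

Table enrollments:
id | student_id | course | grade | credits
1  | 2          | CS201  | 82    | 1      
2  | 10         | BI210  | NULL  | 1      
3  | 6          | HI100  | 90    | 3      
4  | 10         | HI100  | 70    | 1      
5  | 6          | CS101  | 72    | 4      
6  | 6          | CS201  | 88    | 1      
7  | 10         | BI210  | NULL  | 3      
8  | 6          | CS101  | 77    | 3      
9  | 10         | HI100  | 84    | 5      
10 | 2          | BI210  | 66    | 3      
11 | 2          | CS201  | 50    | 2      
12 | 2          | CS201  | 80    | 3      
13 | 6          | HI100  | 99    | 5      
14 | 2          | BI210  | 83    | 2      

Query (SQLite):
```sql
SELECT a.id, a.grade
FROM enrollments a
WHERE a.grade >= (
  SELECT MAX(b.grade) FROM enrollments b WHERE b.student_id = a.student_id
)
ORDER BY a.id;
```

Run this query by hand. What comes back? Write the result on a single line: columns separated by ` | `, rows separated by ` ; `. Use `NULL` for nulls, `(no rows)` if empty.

For each enrollments row a, compute MAX(grade) over rows sharing a.student_id.
Keep row a if a.grade >= that per-group MAX.
  student_id=2: MAX(grade) = 83
  student_id=6: MAX(grade) = 99
  student_id=10: MAX(grade) = 84

9 | 84 ; 13 | 99 ; 14 | 83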